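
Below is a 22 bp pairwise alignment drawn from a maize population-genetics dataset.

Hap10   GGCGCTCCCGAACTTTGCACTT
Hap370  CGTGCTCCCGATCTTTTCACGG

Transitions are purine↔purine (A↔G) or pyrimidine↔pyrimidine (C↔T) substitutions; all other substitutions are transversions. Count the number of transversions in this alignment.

5

The sequences differ at positions 1 (G/C, transversion), 3 (C/T, transition), 12 (A/T, transversion), 17 (G/T, transversion), 21 (T/G, transversion), 22 (T/G, transversion).
Of the 6 differences, 1 transition and 5 transversions, so the answer is 5.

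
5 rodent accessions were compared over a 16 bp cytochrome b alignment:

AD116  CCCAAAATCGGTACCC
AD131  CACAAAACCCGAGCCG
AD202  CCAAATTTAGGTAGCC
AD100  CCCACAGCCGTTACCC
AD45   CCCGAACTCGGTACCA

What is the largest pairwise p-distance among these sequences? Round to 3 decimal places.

0.688

Pairwise Hamming distances:
  AD116 vs AD131: 6
  AD116 vs AD202: 5
  AD116 vs AD100: 4
  AD116 vs AD45: 3
  AD131 vs AD202: 11
  AD131 vs AD100: 8
  AD131 vs AD45: 8
  AD202 vs AD100: 8
  AD202 vs AD45: 7
  AD100 vs AD45: 6
The largest is 11 mismatches, between AD131 and AD202; p = 11/16 = 0.688.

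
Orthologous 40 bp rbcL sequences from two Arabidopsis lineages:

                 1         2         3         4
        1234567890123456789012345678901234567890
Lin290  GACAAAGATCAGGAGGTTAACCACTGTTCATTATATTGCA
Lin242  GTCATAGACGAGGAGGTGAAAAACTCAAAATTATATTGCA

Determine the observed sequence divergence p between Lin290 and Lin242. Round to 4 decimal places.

Differing sites — 2:A/T; 5:A/T; 9:T/C; 10:C/G; 18:T/G; 21:C/A; 22:C/A; 26:G/C; 27:T/A; 28:T/A; 29:C/A.
There are 11 differences over 40 sites, so p = 11/40 = 0.2750.

0.2750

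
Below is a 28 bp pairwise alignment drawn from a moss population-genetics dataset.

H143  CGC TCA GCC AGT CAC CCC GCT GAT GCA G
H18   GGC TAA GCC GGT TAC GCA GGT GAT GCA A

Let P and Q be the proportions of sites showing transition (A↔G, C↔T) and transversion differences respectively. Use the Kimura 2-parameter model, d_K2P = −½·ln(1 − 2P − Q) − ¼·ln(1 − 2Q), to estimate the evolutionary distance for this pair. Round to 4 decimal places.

Mismatches occur at site 1 (C↔G, transversion), site 5 (C↔A, transversion), site 10 (A↔G, transition), site 13 (C↔T, transition), site 16 (C↔G, transversion), site 18 (C↔A, transversion), site 20 (C↔G, transversion), site 28 (G↔A, transition).
Of the 8 differences, 3 transitions and 5 transversions over 28 sites: P = 3/28 = 0.107143, Q = 5/28 = 0.178571.
d = −0.5·ln(0.607143) − 0.25·ln(0.642858) = −0.5·(-0.498991) − 0.25·(-0.441831) = 0.3600.

0.3600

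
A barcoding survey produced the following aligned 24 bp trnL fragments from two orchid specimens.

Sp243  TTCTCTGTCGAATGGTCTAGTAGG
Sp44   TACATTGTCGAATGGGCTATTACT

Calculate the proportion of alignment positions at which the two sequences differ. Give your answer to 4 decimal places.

Mismatches occur at site 2 (T/A), site 4 (T/A), site 5 (C/T), site 16 (T/G), site 20 (G/T), site 23 (G/C), site 24 (G/T).
There are 7 differences over 24 sites, so p = 7/24 = 0.2917.

0.2917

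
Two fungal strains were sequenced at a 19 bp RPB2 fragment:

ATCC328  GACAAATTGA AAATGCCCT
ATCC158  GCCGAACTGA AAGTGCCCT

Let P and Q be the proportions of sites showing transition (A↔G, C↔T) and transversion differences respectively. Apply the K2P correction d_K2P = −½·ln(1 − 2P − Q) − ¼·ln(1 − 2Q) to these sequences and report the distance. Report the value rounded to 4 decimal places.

0.2576

The sequences differ at positions 2 (A/C, transversion), 4 (A/G, transition), 7 (T/C, transition), 13 (A/G, transition).
Of the 4 differences, 3 transitions and 1 transversion over 19 sites: P = 3/19 = 0.157895, Q = 1/19 = 0.052632.
d = −0.5·ln(0.631578) − 0.25·ln(0.894736) = −0.5·(-0.459534) − 0.25·(-0.111227) = 0.2576.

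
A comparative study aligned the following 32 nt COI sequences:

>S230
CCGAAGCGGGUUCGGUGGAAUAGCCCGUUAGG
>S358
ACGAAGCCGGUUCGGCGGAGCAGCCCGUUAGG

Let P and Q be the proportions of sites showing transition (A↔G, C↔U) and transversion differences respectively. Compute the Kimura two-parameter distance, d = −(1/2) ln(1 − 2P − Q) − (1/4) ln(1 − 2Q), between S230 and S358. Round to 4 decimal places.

The sequences differ at positions 1 (C/A, transversion), 8 (G/C, transversion), 16 (U/C, transition), 20 (A/G, transition), 21 (U/C, transition).
Of the 5 differences, 3 transitions and 2 transversions over 32 sites: P = 3/32 = 0.093750, Q = 2/32 = 0.062500.
d = −0.5·ln(0.750000) − 0.25·ln(0.875000) = −0.5·(-0.287682) − 0.25·(-0.133531) = 0.1772.

0.1772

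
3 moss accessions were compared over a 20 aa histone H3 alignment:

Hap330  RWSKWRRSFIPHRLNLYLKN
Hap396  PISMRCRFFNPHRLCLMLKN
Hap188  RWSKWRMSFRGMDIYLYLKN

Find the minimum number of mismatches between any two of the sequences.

Pairwise Hamming distances:
  Hap330 vs Hap396: 9
  Hap330 vs Hap188: 7
  Hap396 vs Hap188: 14
The smallest is 7, between Hap330 and Hap188.

7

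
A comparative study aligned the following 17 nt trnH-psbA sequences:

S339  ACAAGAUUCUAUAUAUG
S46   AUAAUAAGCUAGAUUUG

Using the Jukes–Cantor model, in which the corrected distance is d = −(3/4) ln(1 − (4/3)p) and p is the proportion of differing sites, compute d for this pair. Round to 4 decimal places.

Mismatches occur at site 2 (C↔U), site 5 (G↔U), site 7 (U↔A), site 8 (U↔G), site 12 (U↔G), site 15 (A↔U).
p = 6/17 = 0.352941.
d = −0.75 · ln(1 − (4/3)·0.352941) = −0.75 · ln(0.529412) = −0.75 · (-0.635988) = 0.4770.

0.4770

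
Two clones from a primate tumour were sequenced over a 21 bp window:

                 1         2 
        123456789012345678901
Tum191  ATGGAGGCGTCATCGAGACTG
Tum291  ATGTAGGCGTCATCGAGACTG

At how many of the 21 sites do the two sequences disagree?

The sequences differ at position 4 (G/T).
That gives 1 mismatch out of 21 aligned sites, so the Hamming distance is 1.

1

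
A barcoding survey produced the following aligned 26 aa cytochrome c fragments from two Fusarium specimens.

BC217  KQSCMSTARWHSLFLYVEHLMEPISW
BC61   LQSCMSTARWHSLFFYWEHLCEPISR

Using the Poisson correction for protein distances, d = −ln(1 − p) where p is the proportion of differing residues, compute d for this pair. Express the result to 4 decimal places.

0.2136

Mismatches occur at site 1 (K↔L), site 15 (L↔F), site 17 (V↔W), site 21 (M↔C), site 26 (W↔R).
p = 5/26 = 0.192308.
d = −ln(1 − 0.192308) = −ln(0.807692) = 0.2136.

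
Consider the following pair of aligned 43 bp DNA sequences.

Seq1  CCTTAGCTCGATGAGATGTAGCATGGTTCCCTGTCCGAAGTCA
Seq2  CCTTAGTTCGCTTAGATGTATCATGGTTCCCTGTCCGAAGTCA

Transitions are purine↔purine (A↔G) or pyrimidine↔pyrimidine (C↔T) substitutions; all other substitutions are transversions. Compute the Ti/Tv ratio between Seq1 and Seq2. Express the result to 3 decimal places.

Mismatches occur at site 7 (C/T, transition), site 11 (A/C, transversion), site 13 (G/T, transversion), site 21 (G/T, transversion).
Of the 4 differences, 1 transition and 3 transversions, so Ti/Tv = 1/3 = 0.333.

0.333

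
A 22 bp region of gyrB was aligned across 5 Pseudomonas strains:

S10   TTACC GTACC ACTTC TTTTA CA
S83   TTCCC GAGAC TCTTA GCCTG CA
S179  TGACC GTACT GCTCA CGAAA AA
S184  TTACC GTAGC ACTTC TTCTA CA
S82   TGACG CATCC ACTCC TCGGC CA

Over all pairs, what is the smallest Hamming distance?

Pairwise Hamming distances:
  S10 vs S83: 10
  S10 vs S179: 10
  S10 vs S184: 2
  S10 vs S82: 10
  S83 vs S179: 14
  S83 vs S184: 9
  S83 vs S82: 13
  S179 vs S184: 11
  S179 vs S82: 13
  S184 vs S82: 11
The smallest is 2, between S10 and S184.

2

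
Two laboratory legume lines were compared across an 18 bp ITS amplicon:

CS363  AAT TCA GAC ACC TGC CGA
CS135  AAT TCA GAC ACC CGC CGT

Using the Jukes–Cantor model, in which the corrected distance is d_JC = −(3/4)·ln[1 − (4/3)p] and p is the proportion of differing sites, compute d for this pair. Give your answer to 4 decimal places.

Mismatches occur at site 13 (T↔C), site 18 (A↔T).
p = 2/18 = 0.111111.
d = −0.75 · ln(1 − (4/3)·0.111111) = −0.75 · ln(0.851852) = −0.75 · (-0.160342) = 0.1203.

0.1203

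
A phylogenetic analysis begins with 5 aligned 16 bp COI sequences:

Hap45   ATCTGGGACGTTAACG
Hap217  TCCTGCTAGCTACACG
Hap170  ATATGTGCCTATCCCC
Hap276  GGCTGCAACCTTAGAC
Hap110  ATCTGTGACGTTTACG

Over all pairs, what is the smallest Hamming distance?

Pairwise Hamming distances:
  Hap45 vs Hap217: 8
  Hap45 vs Hap170: 8
  Hap45 vs Hap276: 8
  Hap45 vs Hap110: 2
  Hap217 vs Hap170: 12
  Hap217 vs Hap276: 9
  Hap217 vs Hap110: 8
  Hap170 vs Hap276: 11
  Hap170 vs Hap110: 7
  Hap276 vs Hap110: 9
The smallest is 2, between Hap45 and Hap110.

2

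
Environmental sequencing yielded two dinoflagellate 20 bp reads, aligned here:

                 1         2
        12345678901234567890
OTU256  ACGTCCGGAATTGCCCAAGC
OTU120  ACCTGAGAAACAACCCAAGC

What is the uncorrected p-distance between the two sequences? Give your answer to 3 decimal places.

The sequences differ at positions 3 (G/C), 5 (C/G), 6 (C/A), 8 (G/A), 11 (T/C), 12 (T/A), 13 (G/A).
There are 7 differences over 20 sites, so p = 7/20 = 0.350.

0.350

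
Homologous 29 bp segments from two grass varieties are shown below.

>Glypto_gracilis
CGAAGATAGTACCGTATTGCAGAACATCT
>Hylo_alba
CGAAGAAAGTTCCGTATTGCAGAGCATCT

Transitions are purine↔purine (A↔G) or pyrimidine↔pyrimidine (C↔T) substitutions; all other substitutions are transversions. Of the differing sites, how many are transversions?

Differing sites — 7:T/A (Tv); 11:A/T (Tv); 24:A/G (Ti).
Of the 3 differences, 1 transition and 2 transversions, so the answer is 2.

2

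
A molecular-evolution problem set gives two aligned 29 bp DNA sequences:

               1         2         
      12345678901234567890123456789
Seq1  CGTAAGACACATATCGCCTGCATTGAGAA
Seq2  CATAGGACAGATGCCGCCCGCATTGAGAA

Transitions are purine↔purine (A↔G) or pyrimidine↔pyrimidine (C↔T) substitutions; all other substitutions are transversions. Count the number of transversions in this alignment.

Mismatches occur at site 2 (G/A, transition), site 5 (A/G, transition), site 10 (C/G, transversion), site 13 (A/G, transition), site 14 (T/C, transition), site 19 (T/C, transition).
Of the 6 differences, 5 transitions and 1 transversion, so the answer is 1.

1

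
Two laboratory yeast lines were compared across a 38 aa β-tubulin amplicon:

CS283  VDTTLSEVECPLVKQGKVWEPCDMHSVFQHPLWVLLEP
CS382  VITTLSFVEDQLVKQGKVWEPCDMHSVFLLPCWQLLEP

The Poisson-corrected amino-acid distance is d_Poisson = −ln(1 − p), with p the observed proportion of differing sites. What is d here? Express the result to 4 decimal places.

0.2364

The sequences differ at positions 2 (D/I), 7 (E/F), 10 (C/D), 11 (P/Q), 29 (Q/L), 30 (H/L), 32 (L/C), 34 (V/Q).
p = 8/38 = 0.210526.
d = −ln(1 − 0.210526) = −ln(0.789474) = 0.2364.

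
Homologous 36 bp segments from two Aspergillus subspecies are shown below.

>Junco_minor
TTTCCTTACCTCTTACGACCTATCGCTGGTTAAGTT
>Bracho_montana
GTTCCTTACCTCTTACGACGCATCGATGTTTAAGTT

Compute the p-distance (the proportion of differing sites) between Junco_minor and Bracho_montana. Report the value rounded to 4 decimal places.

Differing sites — 1:T/G; 20:C/G; 21:T/C; 26:C/A; 29:G/T.
There are 5 differences over 36 sites, so p = 5/36 = 0.1389.

0.1389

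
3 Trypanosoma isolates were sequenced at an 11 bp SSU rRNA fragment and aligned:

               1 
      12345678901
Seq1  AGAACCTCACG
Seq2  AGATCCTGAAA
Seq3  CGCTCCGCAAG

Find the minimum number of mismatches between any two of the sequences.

Pairwise Hamming distances:
  Seq1 vs Seq2: 4
  Seq1 vs Seq3: 5
  Seq2 vs Seq3: 5
The smallest is 4, between Seq1 and Seq2.

4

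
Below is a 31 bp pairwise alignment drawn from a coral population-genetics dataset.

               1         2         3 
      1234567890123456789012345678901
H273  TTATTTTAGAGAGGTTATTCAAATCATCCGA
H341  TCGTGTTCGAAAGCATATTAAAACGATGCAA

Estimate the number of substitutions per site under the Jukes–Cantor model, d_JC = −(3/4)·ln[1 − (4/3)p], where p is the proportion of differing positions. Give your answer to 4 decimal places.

Mismatches occur at site 2 (T/C), site 3 (A/G), site 5 (T/G), site 8 (A/C), site 11 (G/A), site 14 (G/C), site 15 (T/A), site 20 (C/A), site 24 (T/C), site 25 (C/G), site 28 (C/G), site 30 (G/A).
p = 12/31 = 0.387097.
d = −0.75 · ln(1 − (4/3)·0.387097) = −0.75 · ln(0.483871) = −0.75 · (-0.725937) = 0.5445.

0.5445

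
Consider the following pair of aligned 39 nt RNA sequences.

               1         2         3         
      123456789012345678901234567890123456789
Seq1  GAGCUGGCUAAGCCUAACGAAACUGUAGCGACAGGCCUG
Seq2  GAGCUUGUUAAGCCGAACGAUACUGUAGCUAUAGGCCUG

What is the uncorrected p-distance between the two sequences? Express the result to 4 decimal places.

0.1538

Differing sites — 6:G/U; 8:C/U; 15:U/G; 21:A/U; 30:G/U; 32:C/U.
There are 6 differences over 39 sites, so p = 6/39 = 0.1538.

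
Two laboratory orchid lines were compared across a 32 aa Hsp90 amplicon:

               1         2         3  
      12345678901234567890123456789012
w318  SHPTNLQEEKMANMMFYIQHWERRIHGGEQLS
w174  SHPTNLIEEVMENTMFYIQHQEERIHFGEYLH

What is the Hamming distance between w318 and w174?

9

Mismatches occur at site 7 (Q/I), site 10 (K/V), site 12 (A/E), site 14 (M/T), site 21 (W/Q), site 23 (R/E), site 27 (G/F), site 30 (Q/Y), site 32 (S/H).
That gives 9 mismatches out of 32 aligned sites, so the Hamming distance is 9.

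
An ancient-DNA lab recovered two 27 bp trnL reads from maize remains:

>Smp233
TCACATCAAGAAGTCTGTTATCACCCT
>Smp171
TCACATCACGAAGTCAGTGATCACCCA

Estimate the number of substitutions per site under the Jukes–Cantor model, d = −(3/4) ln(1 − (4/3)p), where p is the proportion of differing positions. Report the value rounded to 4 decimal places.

Mismatches occur at site 9 (A/C), site 16 (T/A), site 19 (T/G), site 27 (T/A).
p = 4/27 = 0.148148.
d = −0.75 · ln(1 − (4/3)·0.148148) = −0.75 · ln(0.802469) = −0.75 · (-0.220062) = 0.1650.

0.1650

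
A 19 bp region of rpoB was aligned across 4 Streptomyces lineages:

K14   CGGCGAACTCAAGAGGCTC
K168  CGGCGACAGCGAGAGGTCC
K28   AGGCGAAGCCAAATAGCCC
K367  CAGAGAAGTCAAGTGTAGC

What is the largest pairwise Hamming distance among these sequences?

10

Pairwise Hamming distances:
  K14 vs K168: 6
  K14 vs K28: 7
  K14 vs K367: 7
  K168 vs K28: 9
  K168 vs K367: 10
  K28 vs K367: 9
The largest is 10, between K168 and K367.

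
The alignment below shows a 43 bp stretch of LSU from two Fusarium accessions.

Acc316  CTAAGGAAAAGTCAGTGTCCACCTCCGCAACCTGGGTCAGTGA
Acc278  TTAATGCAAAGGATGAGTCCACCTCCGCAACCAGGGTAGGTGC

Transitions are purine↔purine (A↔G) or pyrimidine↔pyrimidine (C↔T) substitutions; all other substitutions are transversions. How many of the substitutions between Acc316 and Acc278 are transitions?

Mismatches occur at site 1 (C→T, transition), site 5 (G→T, transversion), site 7 (A→C, transversion), site 12 (T→G, transversion), site 13 (C→A, transversion), site 14 (A→T, transversion), site 16 (T→A, transversion), site 33 (T→A, transversion), site 38 (C→A, transversion), site 39 (A→G, transition), site 43 (A→C, transversion).
Of the 11 differences, 2 transitions and 9 transversions, so the answer is 2.

2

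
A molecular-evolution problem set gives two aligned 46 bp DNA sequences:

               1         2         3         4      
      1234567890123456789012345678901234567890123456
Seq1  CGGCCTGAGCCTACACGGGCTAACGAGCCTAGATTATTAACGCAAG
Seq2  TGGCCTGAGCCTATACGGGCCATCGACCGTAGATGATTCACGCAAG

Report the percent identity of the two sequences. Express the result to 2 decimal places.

82.61%

Differing sites — 1:C/T; 14:C/T; 21:T/C; 23:A/T; 27:G/C; 29:C/G; 35:T/G; 39:A/C.
38 of the 46 sites match, so the percent identity is 38/46 × 100 = 82.61%.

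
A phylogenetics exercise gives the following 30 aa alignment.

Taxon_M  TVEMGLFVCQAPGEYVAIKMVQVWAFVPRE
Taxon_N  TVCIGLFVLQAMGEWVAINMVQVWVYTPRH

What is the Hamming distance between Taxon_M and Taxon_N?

10

Differing sites — 3:E/C; 4:M/I; 9:C/L; 12:P/M; 15:Y/W; 19:K/N; 25:A/V; 26:F/Y; 27:V/T; 30:E/H.
That gives 10 mismatches out of 30 aligned sites, so the Hamming distance is 10.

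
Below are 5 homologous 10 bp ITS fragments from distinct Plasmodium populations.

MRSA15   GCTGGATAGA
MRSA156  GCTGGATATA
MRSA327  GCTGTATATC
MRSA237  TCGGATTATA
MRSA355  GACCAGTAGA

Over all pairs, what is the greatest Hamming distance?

Pairwise Hamming distances:
  MRSA15 vs MRSA156: 1
  MRSA15 vs MRSA327: 3
  MRSA15 vs MRSA237: 5
  MRSA15 vs MRSA355: 5
  MRSA156 vs MRSA327: 2
  MRSA156 vs MRSA237: 4
  MRSA156 vs MRSA355: 6
  MRSA327 vs MRSA237: 5
  MRSA327 vs MRSA355: 7
  MRSA237 vs MRSA355: 6
The largest is 7, between MRSA327 and MRSA355.

7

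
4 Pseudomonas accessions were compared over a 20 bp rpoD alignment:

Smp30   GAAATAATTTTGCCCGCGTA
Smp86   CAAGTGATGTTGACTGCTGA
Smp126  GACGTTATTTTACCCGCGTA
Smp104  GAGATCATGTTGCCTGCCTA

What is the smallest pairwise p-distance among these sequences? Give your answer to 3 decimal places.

0.200

Pairwise Hamming distances:
  Smp30 vs Smp86: 8
  Smp30 vs Smp126: 4
  Smp30 vs Smp104: 5
  Smp86 vs Smp126: 9
  Smp86 vs Smp104: 7
  Smp126 vs Smp104: 7
The smallest is 4 mismatches, between Smp30 and Smp126; p = 4/20 = 0.200.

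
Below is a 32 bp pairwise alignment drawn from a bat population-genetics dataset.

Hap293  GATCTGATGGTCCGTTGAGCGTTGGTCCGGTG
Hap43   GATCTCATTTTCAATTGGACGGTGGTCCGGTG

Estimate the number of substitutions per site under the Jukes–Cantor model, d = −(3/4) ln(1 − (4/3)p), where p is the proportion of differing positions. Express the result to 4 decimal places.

Differing sites — 6:G/C; 9:G/T; 10:G/T; 13:C/A; 14:G/A; 18:A/G; 19:G/A; 22:T/G.
p = 8/32 = 0.250000.
d = −0.75 · ln(1 − (4/3)·0.250000) = −0.75 · ln(0.666667) = −0.75 · (-0.405465) = 0.3041.

0.3041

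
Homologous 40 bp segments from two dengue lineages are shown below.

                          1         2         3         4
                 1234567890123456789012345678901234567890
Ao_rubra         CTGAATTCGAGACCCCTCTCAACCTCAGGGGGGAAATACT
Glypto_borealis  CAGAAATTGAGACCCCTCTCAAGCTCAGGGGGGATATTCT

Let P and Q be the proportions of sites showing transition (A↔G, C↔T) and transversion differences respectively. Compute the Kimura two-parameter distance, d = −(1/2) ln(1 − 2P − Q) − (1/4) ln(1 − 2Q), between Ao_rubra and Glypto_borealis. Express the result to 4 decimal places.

Differing sites — 2:T/A (Tv); 6:T/A (Tv); 8:C/T (Ti); 23:C/G (Tv); 35:A/T (Tv); 38:A/T (Tv).
Of the 6 differences, 1 transition and 5 transversions over 40 sites: P = 1/40 = 0.025000, Q = 5/40 = 0.125000.
d = −0.5·ln(0.825000) − 0.25·ln(0.750000) = −0.5·(-0.192372) − 0.25·(-0.287682) = 0.1681.

0.1681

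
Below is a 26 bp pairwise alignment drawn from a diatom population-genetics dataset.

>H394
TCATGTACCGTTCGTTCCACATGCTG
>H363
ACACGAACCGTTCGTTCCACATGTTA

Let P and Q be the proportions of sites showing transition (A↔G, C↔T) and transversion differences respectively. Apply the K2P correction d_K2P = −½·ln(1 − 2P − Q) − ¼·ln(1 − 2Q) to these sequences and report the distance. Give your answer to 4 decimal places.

Differing sites — 1:T/A (Tv); 4:T/C (Ti); 6:T/A (Tv); 24:C/T (Ti); 26:G/A (Ti).
Of the 5 differences, 3 transitions and 2 transversions over 26 sites: P = 3/26 = 0.115385, Q = 2/26 = 0.076923.
d = −0.5·ln(0.692307) − 0.25·ln(0.846154) = −0.5·(-0.367726) − 0.25·(-0.167054) = 0.2256.

0.2256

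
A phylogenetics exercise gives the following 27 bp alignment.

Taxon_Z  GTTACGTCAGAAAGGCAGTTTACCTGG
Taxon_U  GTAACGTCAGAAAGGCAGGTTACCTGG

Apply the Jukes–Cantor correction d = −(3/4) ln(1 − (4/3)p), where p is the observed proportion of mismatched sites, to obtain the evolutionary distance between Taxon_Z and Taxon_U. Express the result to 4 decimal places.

Mismatches occur at site 3 (T→A), site 19 (T→G).
p = 2/27 = 0.074074.
d = −0.75 · ln(1 − (4/3)·0.074074) = −0.75 · ln(0.901235) = −0.75 · (-0.103989) = 0.0780.

0.0780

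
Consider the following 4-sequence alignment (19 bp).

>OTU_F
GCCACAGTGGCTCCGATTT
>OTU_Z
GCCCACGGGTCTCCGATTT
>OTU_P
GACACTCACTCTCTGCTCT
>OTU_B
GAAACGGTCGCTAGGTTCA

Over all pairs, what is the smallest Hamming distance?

5

Pairwise Hamming distances:
  OTU_F vs OTU_Z: 5
  OTU_F vs OTU_P: 9
  OTU_F vs OTU_B: 9
  OTU_Z vs OTU_P: 10
  OTU_Z vs OTU_B: 13
  OTU_P vs OTU_B: 9
The smallest is 5, between OTU_F and OTU_Z.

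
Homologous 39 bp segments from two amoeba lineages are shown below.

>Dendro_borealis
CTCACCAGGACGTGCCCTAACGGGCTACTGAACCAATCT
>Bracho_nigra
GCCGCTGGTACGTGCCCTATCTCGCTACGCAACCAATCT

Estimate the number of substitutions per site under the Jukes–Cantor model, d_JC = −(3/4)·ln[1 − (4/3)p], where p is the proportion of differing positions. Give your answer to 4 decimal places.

0.3538

Mismatches occur at site 1 (C/G), site 2 (T/C), site 4 (A/G), site 6 (C/T), site 7 (A/G), site 9 (G/T), site 20 (A/T), site 22 (G/T), site 23 (G/C), site 29 (T/G), site 30 (G/C).
p = 11/39 = 0.282051.
d = −0.75 · ln(1 − (4/3)·0.282051) = −0.75 · ln(0.623932) = −0.75 · (-0.471714) = 0.3538.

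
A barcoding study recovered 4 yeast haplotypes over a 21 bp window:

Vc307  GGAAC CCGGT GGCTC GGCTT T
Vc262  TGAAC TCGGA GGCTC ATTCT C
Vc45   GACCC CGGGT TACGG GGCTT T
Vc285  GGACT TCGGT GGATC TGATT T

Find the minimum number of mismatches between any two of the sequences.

Pairwise Hamming distances:
  Vc307 vs Vc262: 8
  Vc307 vs Vc45: 8
  Vc307 vs Vc285: 6
  Vc262 vs Vc45: 16
  Vc262 vs Vc285: 10
  Vc45 vs Vc285: 12
The smallest is 6, between Vc307 and Vc285.

6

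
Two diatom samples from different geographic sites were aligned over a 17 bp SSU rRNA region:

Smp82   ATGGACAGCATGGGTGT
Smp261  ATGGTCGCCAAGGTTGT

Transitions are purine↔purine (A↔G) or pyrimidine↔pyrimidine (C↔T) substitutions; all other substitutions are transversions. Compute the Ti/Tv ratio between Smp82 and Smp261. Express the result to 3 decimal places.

0.250

The sequences differ at positions 5 (A/T, transversion), 7 (A/G, transition), 8 (G/C, transversion), 11 (T/A, transversion), 14 (G/T, transversion).
Of the 5 differences, 1 transition and 4 transversions, so Ti/Tv = 1/4 = 0.250.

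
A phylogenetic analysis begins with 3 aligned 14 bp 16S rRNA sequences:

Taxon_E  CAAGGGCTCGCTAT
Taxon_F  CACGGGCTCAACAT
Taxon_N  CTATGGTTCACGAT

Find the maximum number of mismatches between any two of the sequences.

Pairwise Hamming distances:
  Taxon_E vs Taxon_F: 4
  Taxon_E vs Taxon_N: 5
  Taxon_F vs Taxon_N: 6
The largest is 6, between Taxon_F and Taxon_N.

6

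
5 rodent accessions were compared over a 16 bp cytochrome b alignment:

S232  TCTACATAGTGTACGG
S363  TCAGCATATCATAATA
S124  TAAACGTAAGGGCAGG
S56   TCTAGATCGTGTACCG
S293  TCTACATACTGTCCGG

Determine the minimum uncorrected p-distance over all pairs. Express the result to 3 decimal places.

0.125

Pairwise Hamming distances:
  S232 vs S363: 8
  S232 vs S124: 8
  S232 vs S56: 3
  S232 vs S293: 2
  S363 vs S124: 10
  S363 vs S56: 10
  S363 vs S293: 9
  S124 vs S56: 11
  S124 vs S293: 7
  S56 vs S293: 5
The smallest is 2 mismatches, between S232 and S293; p = 2/16 = 0.125.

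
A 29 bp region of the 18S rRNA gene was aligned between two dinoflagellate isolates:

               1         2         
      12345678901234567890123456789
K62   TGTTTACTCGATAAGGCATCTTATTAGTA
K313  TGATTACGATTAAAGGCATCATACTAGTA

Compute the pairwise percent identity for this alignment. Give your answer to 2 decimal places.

Mismatches occur at site 3 (T↔A), site 8 (T↔G), site 9 (C↔A), site 10 (G↔T), site 11 (A↔T), site 12 (T↔A), site 21 (T↔A), site 24 (T↔C).
21 of the 29 sites match, so the percent identity is 21/29 × 100 = 72.41%.

72.41%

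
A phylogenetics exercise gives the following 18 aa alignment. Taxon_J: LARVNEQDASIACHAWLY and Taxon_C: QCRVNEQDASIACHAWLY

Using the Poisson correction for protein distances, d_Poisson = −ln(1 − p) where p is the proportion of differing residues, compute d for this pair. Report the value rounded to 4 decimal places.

0.1178

Mismatches occur at site 1 (L/Q), site 2 (A/C).
p = 2/18 = 0.111111.
d = −ln(1 − 0.111111) = −ln(0.888889) = 0.1178.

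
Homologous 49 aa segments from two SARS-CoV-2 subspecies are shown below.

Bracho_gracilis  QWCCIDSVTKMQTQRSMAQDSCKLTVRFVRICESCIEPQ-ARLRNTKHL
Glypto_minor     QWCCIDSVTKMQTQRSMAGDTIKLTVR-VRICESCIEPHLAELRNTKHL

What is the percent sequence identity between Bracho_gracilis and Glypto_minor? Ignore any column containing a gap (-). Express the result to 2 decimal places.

89.36%

Excluding the 2 gap columns leaves 47 comparable sites.
Mismatches occur at site 19 (Q→G), site 21 (S→T), site 22 (C→I), site 39 (Q→H), site 42 (R→E).
42 of the 47 comparable sites match, so the percent identity is 42/47 × 100 = 89.36%.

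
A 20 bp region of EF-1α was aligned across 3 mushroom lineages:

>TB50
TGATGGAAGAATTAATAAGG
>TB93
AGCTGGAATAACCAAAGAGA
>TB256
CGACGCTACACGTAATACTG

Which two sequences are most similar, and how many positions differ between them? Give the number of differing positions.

Pairwise Hamming distances:
  TB50 vs TB93: 8
  TB50 vs TB256: 9
  TB93 vs TB256: 14
The smallest is 8, between TB50 and TB93.

8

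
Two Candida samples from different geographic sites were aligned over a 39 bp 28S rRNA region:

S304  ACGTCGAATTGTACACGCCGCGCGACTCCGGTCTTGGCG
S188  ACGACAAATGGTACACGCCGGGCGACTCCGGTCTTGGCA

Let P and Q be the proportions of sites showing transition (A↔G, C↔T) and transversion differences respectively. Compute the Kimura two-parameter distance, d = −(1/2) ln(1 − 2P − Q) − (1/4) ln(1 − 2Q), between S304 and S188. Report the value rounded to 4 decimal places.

0.1407

Mismatches occur at site 4 (T↔A, transversion), site 6 (G↔A, transition), site 10 (T↔G, transversion), site 21 (C↔G, transversion), site 39 (G↔A, transition).
Of the 5 differences, 2 transitions and 3 transversions over 39 sites: P = 2/39 = 0.051282, Q = 3/39 = 0.076923.
d = −0.5·ln(0.820513) − 0.25·ln(0.846154) = −0.5·(-0.197826) − 0.25·(-0.167054) = 0.1407.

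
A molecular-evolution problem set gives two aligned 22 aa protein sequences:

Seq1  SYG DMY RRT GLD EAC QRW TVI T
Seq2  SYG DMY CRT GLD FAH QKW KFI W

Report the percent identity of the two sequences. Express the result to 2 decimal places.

68.18%

Mismatches occur at site 7 (R↔C), site 13 (E↔F), site 15 (C↔H), site 17 (R↔K), site 19 (T↔K), site 20 (V↔F), site 22 (T↔W).
15 of the 22 sites match, so the percent identity is 15/22 × 100 = 68.18%.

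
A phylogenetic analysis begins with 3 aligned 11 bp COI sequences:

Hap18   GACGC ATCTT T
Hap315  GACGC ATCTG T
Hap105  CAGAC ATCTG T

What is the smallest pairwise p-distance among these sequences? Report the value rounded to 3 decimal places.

Pairwise Hamming distances:
  Hap18 vs Hap315: 1
  Hap18 vs Hap105: 4
  Hap315 vs Hap105: 3
The smallest is 1 mismatch, between Hap18 and Hap315; p = 1/11 = 0.091.

0.091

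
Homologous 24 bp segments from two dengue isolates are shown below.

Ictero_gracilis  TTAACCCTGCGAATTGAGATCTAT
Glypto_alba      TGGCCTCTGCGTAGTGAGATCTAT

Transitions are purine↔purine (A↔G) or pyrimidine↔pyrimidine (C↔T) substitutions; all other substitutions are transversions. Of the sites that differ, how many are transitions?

The sequences differ at positions 2 (T/G, transversion), 3 (A/G, transition), 4 (A/C, transversion), 6 (C/T, transition), 12 (A/T, transversion), 14 (T/G, transversion).
Of the 6 differences, 2 transitions and 4 transversions, so the answer is 2.

2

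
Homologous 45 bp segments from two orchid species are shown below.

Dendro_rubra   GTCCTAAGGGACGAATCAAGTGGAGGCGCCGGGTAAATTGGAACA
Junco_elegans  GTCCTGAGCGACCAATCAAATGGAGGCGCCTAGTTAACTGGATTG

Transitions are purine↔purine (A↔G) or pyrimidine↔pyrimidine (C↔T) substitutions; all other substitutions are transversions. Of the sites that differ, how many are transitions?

The sequences differ at positions 6 (A/G, transition), 9 (G/C, transversion), 13 (G/C, transversion), 20 (G/A, transition), 31 (G/T, transversion), 32 (G/A, transition), 35 (A/T, transversion), 38 (T/C, transition), 43 (A/T, transversion), 44 (C/T, transition), 45 (A/G, transition).
Of the 11 differences, 6 transitions and 5 transversions, so the answer is 6.

6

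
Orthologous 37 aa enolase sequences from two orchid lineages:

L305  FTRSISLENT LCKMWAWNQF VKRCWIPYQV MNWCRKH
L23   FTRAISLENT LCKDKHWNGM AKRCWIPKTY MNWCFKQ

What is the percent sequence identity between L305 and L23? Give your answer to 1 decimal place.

Differing sites — 4:S/A; 14:M/D; 15:W/K; 16:A/H; 19:Q/G; 20:F/M; 21:V/A; 28:Y/K; 29:Q/T; 30:V/Y; 35:R/F; 37:H/Q.
25 of the 37 sites match, so the percent identity is 25/37 × 100 = 67.6%.

67.6%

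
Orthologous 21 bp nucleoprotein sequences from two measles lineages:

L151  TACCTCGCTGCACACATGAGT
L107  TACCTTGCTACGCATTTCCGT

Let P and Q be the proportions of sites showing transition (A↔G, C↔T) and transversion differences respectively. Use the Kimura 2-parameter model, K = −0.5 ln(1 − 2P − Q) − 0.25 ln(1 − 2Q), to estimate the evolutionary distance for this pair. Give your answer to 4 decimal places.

Differing sites — 6:C/T (Ti); 10:G/A (Ti); 12:A/G (Ti); 15:C/T (Ti); 16:A/T (Tv); 18:G/C (Tv); 19:A/C (Tv).
Of the 7 differences, 4 transitions and 3 transversions over 21 sites: P = 4/21 = 0.190476, Q = 3/21 = 0.142857.
d = −0.5·ln(0.476191) − 0.25·ln(0.714286) = −0.5·(-0.741936) − 0.25·(-0.336472) = 0.4551.

0.4551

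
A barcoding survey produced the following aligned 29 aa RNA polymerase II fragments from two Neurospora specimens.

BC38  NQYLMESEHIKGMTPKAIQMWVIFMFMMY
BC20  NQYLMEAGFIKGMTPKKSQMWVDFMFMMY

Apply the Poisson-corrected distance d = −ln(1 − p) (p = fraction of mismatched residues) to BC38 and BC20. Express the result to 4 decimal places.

0.2318

The sequences differ at positions 7 (S/A), 8 (E/G), 9 (H/F), 17 (A/K), 18 (I/S), 23 (I/D).
p = 6/29 = 0.206897.
d = −ln(1 − 0.206897) = −ln(0.793103) = 0.2318.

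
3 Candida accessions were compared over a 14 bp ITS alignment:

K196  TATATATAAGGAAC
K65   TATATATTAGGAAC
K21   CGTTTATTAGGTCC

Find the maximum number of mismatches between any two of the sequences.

Pairwise Hamming distances:
  K196 vs K65: 1
  K196 vs K21: 6
  K65 vs K21: 5
The largest is 6, between K196 and K21.

6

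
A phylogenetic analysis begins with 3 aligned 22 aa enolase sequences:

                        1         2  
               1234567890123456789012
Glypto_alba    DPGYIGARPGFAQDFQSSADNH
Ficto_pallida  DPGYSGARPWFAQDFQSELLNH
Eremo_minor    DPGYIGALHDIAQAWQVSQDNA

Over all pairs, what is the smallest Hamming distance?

5

Pairwise Hamming distances:
  Glypto_alba vs Ficto_pallida: 5
  Glypto_alba vs Eremo_minor: 9
  Ficto_pallida vs Eremo_minor: 12
The smallest is 5, between Glypto_alba and Ficto_pallida.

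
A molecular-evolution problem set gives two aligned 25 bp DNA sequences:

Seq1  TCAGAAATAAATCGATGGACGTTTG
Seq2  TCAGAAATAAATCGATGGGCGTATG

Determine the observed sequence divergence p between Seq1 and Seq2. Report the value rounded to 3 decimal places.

0.080

Differing sites — 19:A/G; 23:T/A.
There are 2 differences over 25 sites, so p = 2/25 = 0.080.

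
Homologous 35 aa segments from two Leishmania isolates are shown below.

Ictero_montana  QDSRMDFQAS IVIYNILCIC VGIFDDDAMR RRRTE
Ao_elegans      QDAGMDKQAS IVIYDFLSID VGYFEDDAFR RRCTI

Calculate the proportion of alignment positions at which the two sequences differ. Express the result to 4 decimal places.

Differing sites — 3:S/A; 4:R/G; 7:F/K; 15:N/D; 16:I/F; 18:C/S; 20:C/D; 23:I/Y; 25:D/E; 29:M/F; 33:R/C; 35:E/I.
There are 12 differences over 35 sites, so p = 12/35 = 0.3429.

0.3429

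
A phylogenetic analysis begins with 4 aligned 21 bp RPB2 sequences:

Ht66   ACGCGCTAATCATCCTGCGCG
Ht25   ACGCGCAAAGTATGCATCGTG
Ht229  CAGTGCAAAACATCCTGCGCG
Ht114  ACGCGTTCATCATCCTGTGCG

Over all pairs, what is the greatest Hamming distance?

Pairwise Hamming distances:
  Ht66 vs Ht25: 7
  Ht66 vs Ht229: 5
  Ht66 vs Ht114: 3
  Ht25 vs Ht229: 9
  Ht25 vs Ht114: 10
  Ht229 vs Ht114: 8
The largest is 10, between Ht25 and Ht114.

10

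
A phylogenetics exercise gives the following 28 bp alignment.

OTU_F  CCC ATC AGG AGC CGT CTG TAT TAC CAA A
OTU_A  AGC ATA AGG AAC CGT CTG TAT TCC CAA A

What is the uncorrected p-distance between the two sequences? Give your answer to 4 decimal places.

Differing sites — 1:C/A; 2:C/G; 6:C/A; 11:G/A; 23:A/C.
There are 5 differences over 28 sites, so p = 5/28 = 0.1786.

0.1786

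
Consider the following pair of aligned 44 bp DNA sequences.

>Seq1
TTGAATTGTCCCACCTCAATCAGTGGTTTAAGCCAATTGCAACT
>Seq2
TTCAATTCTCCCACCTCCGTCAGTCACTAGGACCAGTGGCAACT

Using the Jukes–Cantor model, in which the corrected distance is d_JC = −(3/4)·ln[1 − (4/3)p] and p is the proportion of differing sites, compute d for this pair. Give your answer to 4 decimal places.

The sequences differ at positions 3 (G/C), 8 (G/C), 18 (A/C), 19 (A/G), 25 (G/C), 26 (G/A), 27 (T/C), 29 (T/A), 30 (A/G), 31 (A/G), 32 (G/A), 36 (A/G), 38 (T/G).
p = 13/44 = 0.295455.
d = −0.75 · ln(1 − (4/3)·0.295455) = −0.75 · ln(0.606060) = −0.75 · (-0.500776) = 0.3756.

0.3756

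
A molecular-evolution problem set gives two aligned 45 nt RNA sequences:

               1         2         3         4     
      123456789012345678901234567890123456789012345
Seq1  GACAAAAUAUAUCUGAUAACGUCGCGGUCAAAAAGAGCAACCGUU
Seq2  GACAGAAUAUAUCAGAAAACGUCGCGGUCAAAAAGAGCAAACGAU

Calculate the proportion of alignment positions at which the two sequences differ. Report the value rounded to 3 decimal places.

0.111

The sequences differ at positions 5 (A/G), 14 (U/A), 17 (U/A), 41 (C/A), 44 (U/A).
There are 5 differences over 45 sites, so p = 5/45 = 0.111.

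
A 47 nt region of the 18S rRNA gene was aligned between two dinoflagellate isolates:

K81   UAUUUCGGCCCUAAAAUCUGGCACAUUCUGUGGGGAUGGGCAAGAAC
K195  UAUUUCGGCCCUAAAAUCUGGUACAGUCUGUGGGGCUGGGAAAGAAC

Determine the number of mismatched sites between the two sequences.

4

Mismatches occur at site 22 (C→U), site 26 (U→G), site 36 (A→C), site 41 (C→A).
That gives 4 mismatches out of 47 aligned sites, so the Hamming distance is 4.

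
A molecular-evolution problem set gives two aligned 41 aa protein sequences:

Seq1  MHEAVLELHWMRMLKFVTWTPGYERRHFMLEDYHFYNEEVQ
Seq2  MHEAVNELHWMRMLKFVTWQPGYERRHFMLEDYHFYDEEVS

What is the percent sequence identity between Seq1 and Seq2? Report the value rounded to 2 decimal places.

The sequences differ at positions 6 (L/N), 20 (T/Q), 37 (N/D), 41 (Q/S).
37 of the 41 sites match, so the percent identity is 37/41 × 100 = 90.24%.

90.24%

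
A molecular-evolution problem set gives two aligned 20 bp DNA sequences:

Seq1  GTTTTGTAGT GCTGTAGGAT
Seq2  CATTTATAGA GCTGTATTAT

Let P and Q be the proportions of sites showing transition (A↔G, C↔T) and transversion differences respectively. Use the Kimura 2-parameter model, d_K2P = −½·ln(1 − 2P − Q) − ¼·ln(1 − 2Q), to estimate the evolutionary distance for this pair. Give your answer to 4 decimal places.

Differing sites — 1:G/C (Tv); 2:T/A (Tv); 6:G/A (Ti); 10:T/A (Tv); 17:G/T (Tv); 18:G/T (Tv).
Of the 6 differences, 1 transition and 5 transversions over 20 sites: P = 1/20 = 0.050000, Q = 5/20 = 0.250000.
d = −0.5·ln(0.650000) − 0.25·ln(0.500000) = −0.5·(-0.430783) − 0.25·(-0.693147) = 0.3887.

0.3887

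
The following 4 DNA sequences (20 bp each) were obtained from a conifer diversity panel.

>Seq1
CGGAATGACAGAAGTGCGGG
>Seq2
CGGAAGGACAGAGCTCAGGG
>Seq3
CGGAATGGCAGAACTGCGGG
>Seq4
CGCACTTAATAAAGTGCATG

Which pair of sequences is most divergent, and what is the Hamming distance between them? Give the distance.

Pairwise Hamming distances:
  Seq1 vs Seq2: 5
  Seq1 vs Seq3: 2
  Seq1 vs Seq4: 8
  Seq2 vs Seq3: 5
  Seq2 vs Seq4: 13
  Seq3 vs Seq4: 10
The largest is 13, between Seq2 and Seq4.

13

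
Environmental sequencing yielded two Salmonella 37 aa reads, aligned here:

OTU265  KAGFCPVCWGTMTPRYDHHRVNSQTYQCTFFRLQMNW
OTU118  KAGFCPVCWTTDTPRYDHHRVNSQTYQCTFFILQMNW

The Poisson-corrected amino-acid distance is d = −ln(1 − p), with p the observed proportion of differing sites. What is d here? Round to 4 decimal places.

0.0846

Differing sites — 10:G/T; 12:M/D; 32:R/I.
p = 3/37 = 0.081081.
d = −ln(1 − 0.081081) = −ln(0.918919) = 0.0846.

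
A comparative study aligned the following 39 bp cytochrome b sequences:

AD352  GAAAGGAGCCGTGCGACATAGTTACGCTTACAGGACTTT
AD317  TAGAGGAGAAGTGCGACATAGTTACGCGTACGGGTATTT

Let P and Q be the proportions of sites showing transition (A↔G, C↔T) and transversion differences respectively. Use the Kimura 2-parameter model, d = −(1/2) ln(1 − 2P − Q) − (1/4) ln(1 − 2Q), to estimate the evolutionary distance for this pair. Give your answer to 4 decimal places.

Differing sites — 1:G/T (Tv); 3:A/G (Ti); 9:C/A (Tv); 10:C/A (Tv); 28:T/G (Tv); 32:A/G (Ti); 35:A/T (Tv); 36:C/A (Tv).
Of the 8 differences, 2 transitions and 6 transversions over 39 sites: P = 2/39 = 0.051282, Q = 6/39 = 0.153846.
d = −0.5·ln(0.743590) − 0.25·ln(0.692308) = −0.5·(-0.296265) − 0.25·(-0.367724) = 0.2401.

0.2401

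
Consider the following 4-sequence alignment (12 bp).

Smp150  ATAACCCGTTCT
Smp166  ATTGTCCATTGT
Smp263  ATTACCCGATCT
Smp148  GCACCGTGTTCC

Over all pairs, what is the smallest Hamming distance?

2

Pairwise Hamming distances:
  Smp150 vs Smp166: 5
  Smp150 vs Smp263: 2
  Smp150 vs Smp148: 6
  Smp166 vs Smp263: 5
  Smp166 vs Smp148: 10
  Smp263 vs Smp148: 8
The smallest is 2, between Smp150 and Smp263.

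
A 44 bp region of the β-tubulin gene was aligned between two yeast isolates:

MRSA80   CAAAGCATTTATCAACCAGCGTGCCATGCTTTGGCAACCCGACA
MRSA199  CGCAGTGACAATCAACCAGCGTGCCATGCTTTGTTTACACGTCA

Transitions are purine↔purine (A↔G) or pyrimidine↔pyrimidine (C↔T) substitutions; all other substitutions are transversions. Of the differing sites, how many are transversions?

7

The sequences differ at positions 2 (A/G, transition), 3 (A/C, transversion), 6 (C/T, transition), 7 (A/G, transition), 8 (T/A, transversion), 9 (T/C, transition), 10 (T/A, transversion), 34 (G/T, transversion), 35 (C/T, transition), 36 (A/T, transversion), 39 (C/A, transversion), 42 (A/T, transversion).
Of the 12 differences, 5 transitions and 7 transversions, so the answer is 7.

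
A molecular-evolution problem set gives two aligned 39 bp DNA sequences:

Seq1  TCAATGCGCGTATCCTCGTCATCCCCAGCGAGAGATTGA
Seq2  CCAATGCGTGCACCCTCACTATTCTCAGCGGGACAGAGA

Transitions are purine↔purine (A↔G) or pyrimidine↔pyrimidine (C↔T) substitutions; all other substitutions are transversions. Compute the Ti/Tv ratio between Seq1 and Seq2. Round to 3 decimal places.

3.333

Differing sites — 1:T/C (Ti); 9:C/T (Ti); 11:T/C (Ti); 13:T/C (Ti); 18:G/A (Ti); 19:T/C (Ti); 20:C/T (Ti); 23:C/T (Ti); 25:C/T (Ti); 31:A/G (Ti); 34:G/C (Tv); 36:T/G (Tv); 37:T/A (Tv).
Of the 13 differences, 10 transitions and 3 transversions, so Ti/Tv = 10/3 = 3.333.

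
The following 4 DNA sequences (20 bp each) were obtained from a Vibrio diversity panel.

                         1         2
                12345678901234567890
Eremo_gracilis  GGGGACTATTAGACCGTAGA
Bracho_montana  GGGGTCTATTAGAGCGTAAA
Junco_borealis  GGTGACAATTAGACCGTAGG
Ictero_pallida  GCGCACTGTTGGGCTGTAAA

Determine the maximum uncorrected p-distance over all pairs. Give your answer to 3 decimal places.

Pairwise Hamming distances:
  Eremo_gracilis vs Bracho_montana: 3
  Eremo_gracilis vs Junco_borealis: 3
  Eremo_gracilis vs Ictero_pallida: 7
  Bracho_montana vs Junco_borealis: 6
  Bracho_montana vs Ictero_pallida: 8
  Junco_borealis vs Ictero_pallida: 10
The largest is 10 mismatches, between Junco_borealis and Ictero_pallida; p = 10/20 = 0.500.

0.500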